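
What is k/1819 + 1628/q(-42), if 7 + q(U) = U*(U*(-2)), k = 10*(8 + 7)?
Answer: -2431082/6430165 ≈ -0.37807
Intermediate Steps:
k = 150 (k = 10*15 = 150)
q(U) = -7 - 2*U² (q(U) = -7 + U*(U*(-2)) = -7 + U*(-2*U) = -7 - 2*U²)
k/1819 + 1628/q(-42) = 150/1819 + 1628/(-7 - 2*(-42)²) = 150*(1/1819) + 1628/(-7 - 2*1764) = 150/1819 + 1628/(-7 - 3528) = 150/1819 + 1628/(-3535) = 150/1819 + 1628*(-1/3535) = 150/1819 - 1628/3535 = -2431082/6430165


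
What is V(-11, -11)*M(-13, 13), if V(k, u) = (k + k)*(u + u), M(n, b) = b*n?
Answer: -81796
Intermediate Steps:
V(k, u) = 4*k*u (V(k, u) = (2*k)*(2*u) = 4*k*u)
V(-11, -11)*M(-13, 13) = (4*(-11)*(-11))*(13*(-13)) = 484*(-169) = -81796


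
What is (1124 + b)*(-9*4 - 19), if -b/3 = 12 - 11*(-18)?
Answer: -27170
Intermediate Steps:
b = -630 (b = -3*(12 - 11*(-18)) = -3*(12 + 198) = -3*210 = -630)
(1124 + b)*(-9*4 - 19) = (1124 - 630)*(-9*4 - 19) = 494*(-36 - 19) = 494*(-55) = -27170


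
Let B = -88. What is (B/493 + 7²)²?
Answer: 579316761/243049 ≈ 2383.5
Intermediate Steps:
(B/493 + 7²)² = (-88/493 + 7²)² = (-88*1/493 + 49)² = (-88/493 + 49)² = (24069/493)² = 579316761/243049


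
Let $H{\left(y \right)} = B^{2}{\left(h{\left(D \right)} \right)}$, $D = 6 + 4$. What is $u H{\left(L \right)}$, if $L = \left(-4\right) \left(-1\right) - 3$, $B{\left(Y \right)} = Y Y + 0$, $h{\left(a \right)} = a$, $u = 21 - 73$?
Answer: $-520000$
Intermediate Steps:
$u = -52$ ($u = 21 - 73 = -52$)
$D = 10$
$B{\left(Y \right)} = Y^{2}$ ($B{\left(Y \right)} = Y^{2} + 0 = Y^{2}$)
$L = 1$ ($L = 4 - 3 = 1$)
$H{\left(y \right)} = 10000$ ($H{\left(y \right)} = \left(10^{2}\right)^{2} = 100^{2} = 10000$)
$u H{\left(L \right)} = \left(-52\right) 10000 = -520000$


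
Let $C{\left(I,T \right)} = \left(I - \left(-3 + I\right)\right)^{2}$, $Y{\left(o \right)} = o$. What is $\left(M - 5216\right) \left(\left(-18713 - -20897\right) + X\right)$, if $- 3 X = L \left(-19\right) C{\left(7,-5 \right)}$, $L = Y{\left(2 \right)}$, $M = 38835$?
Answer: $77256462$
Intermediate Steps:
$C{\left(I,T \right)} = 9$ ($C{\left(I,T \right)} = 3^{2} = 9$)
$L = 2$
$X = 114$ ($X = - \frac{2 \left(-19\right) 9}{3} = - \frac{\left(-38\right) 9}{3} = \left(- \frac{1}{3}\right) \left(-342\right) = 114$)
$\left(M - 5216\right) \left(\left(-18713 - -20897\right) + X\right) = \left(38835 - 5216\right) \left(\left(-18713 - -20897\right) + 114\right) = 33619 \left(\left(-18713 + 20897\right) + 114\right) = 33619 \left(2184 + 114\right) = 33619 \cdot 2298 = 77256462$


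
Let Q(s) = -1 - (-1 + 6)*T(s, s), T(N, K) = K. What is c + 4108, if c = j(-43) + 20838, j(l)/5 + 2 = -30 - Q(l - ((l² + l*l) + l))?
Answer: -67659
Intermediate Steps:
Q(s) = -1 - 5*s (Q(s) = -1 - (-1 + 6)*s = -1 - 5*s)
j(l) = -155 - 50*l² (j(l) = -10 + 5*(-30 - (-1 - 5*(l - ((l² + l*l) + l)))) = -10 + 5*(-30 - (-1 - 5*(l - ((l² + l²) + l)))) = -10 + 5*(-30 - (-1 - 5*(l - (2*l² + l)))) = -10 + 5*(-30 - (-1 - 5*(l - (l + 2*l²)))) = -10 + 5*(-30 - (-1 - 5*(l + (-l - 2*l²)))) = -10 + 5*(-30 - (-1 - (-10)*l²)) = -10 + 5*(-30 - (-1 + 10*l²)) = -10 + 5*(-30 + (1 - 10*l²)) = -10 + 5*(-29 - 10*l²) = -10 + (-145 - 50*l²) = -155 - 50*l²)
c = -71767 (c = (-155 - 50*(-43)²) + 20838 = (-155 - 50*1849) + 20838 = (-155 - 92450) + 20838 = -92605 + 20838 = -71767)
c + 4108 = -71767 + 4108 = -67659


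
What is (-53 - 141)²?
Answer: 37636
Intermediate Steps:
(-53 - 141)² = (-194)² = 37636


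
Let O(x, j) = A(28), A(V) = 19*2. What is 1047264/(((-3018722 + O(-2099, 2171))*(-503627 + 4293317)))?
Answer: -43636/476661523665 ≈ -9.1545e-8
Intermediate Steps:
A(V) = 38
O(x, j) = 38
1047264/(((-3018722 + O(-2099, 2171))*(-503627 + 4293317))) = 1047264/(((-3018722 + 38)*(-503627 + 4293317))) = 1047264/((-3018684*3789690)) = 1047264/(-11439876567960) = 1047264*(-1/11439876567960) = -43636/476661523665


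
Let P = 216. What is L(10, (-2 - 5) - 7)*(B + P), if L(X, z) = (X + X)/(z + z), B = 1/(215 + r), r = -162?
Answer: -57245/371 ≈ -154.30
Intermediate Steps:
B = 1/53 (B = 1/(215 - 162) = 1/53 ≈ 0.018868)
L(X, z) = X/z (L(X, z) = (2*X)/((2*z)) = (2*X)*(1/(2*z)) = X/z)
L(10, (-2 - 5) - 7)*(B + P) = (10/((-2 - 5) - 7))*(1/53 + 216) = (10/(-7 - 7))*(11449/53) = (10/(-14))*(11449/53) = (10*(-1/14))*(11449/53) = -5/7*11449/53 = -57245/371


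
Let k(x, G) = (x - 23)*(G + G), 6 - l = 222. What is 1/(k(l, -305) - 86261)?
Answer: 1/59529 ≈ 1.6799e-5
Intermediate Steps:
l = -216 (l = 6 - 1*222 = 6 - 222 = -216)
k(x, G) = 2*G*(-23 + x) (k(x, G) = (-23 + x)*(2*G) = 2*G*(-23 + x))
1/(k(l, -305) - 86261) = 1/(2*(-305)*(-23 - 216) - 86261) = 1/(2*(-305)*(-239) - 86261) = 1/(145790 - 86261) = 1/59529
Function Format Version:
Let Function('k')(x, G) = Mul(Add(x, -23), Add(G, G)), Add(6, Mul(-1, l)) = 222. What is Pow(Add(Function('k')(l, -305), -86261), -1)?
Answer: Rational(1, 59529) ≈ 1.6799e-5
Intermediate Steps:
l = -216 (l = Add(6, Mul(-1, 222)) = Add(6, -222) = -216)
Function('k')(x, G) = Mul(2, G, Add(-23, x)) (Function('k')(x, G) = Mul(Add(-23, x), Mul(2, G)) = Mul(2, G, Add(-23, x)))
Pow(Add(Function('k')(l, -305), -86261), -1) = Pow(Add(Mul(2, -305, Add(-23, -216)), -86261), -1) = Pow(Add(Mul(2, -305, -239), -86261), -1) = Pow(Add(145790, -86261), -1) = Pow(59529, -1) = Rational(1, 59529)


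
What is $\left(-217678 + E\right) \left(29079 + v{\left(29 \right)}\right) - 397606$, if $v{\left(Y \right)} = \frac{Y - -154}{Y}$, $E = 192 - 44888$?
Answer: $- \frac{221317177850}{29} \approx -7.6316 \cdot 10^{9}$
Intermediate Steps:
$E = -44696$ ($E = 192 - 44888 = -44696$)
$v{\left(Y \right)} = \frac{154 + Y}{Y}$ ($v{\left(Y \right)} = \frac{Y + 154}{Y} = \frac{154 + Y}{Y}$)
$\left(-217678 + E\right) \left(29079 + v{\left(29 \right)}\right) - 397606 = \left(-217678 - 44696\right) \left(29079 + \frac{154 + 29}{29}\right) - 397606 = - 262374 \left(29079 + \frac{1}{29} \cdot 183\right) - 397606 = - 262374 \left(29079 + \frac{183}{29}\right) - 397606 = \left(-262374\right) \frac{843474}{29} - 397606 = - \frac{221305647276}{29} - 397606 = - \frac{221317177850}{29}$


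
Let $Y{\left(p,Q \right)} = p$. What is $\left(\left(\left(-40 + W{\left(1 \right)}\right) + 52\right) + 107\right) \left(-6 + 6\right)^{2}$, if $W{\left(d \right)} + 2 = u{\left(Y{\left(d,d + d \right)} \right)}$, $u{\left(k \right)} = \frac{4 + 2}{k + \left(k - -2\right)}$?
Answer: $0$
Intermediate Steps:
$u{\left(k \right)} = \frac{6}{2 + 2 k}$ ($u{\left(k \right)} = \frac{6}{k + \left(k + 2\right)} = \frac{6}{k + \left(2 + k\right)} = \frac{6}{2 + 2 k}$)
$W{\left(d \right)} = -2 + \frac{3}{1 + d}$
$\left(\left(\left(-40 + W{\left(1 \right)}\right) + 52\right) + 107\right) \left(-6 + 6\right)^{2} = \left(\left(\left(-40 + \frac{1 - 2}{1 + 1}\right) + 52\right) + 107\right) \left(-6 + 6\right)^{2} = \left(\left(\left(-40 + \frac{1 - 2}{2}\right) + 52\right) + 107\right) 0^{2} = \left(\left(\left(-40 + \frac{1}{2} \left(-1\right)\right) + 52\right) + 107\right) 0 = \left(\left(\left(-40 - \frac{1}{2}\right) + 52\right) + 107\right) 0 = \left(\left(- \frac{81}{2} + 52\right) + 107\right) 0 = \left(\frac{23}{2} + 107\right) 0 = \frac{237}{2} \cdot 0 = 0$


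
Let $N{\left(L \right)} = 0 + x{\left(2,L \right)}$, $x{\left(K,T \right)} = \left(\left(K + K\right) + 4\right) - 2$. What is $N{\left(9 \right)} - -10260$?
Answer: $10266$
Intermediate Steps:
$x{\left(K,T \right)} = 2 + 2 K$ ($x{\left(K,T \right)} = \left(2 K + 4\right) - 2 = \left(4 + 2 K\right) - 2 = 2 + 2 K$)
$N{\left(L \right)} = 6$ ($N{\left(L \right)} = 0 + \left(2 + 2 \cdot 2\right) = 0 + \left(2 + 4\right) = 0 + 6 = 6$)
$N{\left(9 \right)} - -10260 = 6 - -10260 = 6 + 10260 = 10266$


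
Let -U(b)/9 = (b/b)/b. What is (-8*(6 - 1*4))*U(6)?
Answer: 24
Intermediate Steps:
U(b) = -9/b (U(b) = -9*b/b/b = -9/b)
(-8*(6 - 1*4))*U(6) = (-8*(6 - 1*4))*(-9/6) = (-8*(6 - 4))*(-9*⅙) = -8*2*(-3/2) = -16*(-3/2) = 24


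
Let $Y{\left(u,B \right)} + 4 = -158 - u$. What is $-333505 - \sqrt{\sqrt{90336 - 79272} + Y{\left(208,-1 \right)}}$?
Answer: $-333505 - i \sqrt{370 - 2 \sqrt{2766}} \approx -3.3351 \cdot 10^{5} - 16.273 i$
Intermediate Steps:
$Y{\left(u,B \right)} = -162 - u$ ($Y{\left(u,B \right)} = -4 - \left(158 + u\right) = -162 - u$)
$-333505 - \sqrt{\sqrt{90336 - 79272} + Y{\left(208,-1 \right)}} = -333505 - \sqrt{\sqrt{90336 - 79272} - 370} = -333505 - \sqrt{\sqrt{11064} - 370} = -333505 - \sqrt{2 \sqrt{2766} - 370} = -333505 - \sqrt{-370 + 2 \sqrt{2766}}$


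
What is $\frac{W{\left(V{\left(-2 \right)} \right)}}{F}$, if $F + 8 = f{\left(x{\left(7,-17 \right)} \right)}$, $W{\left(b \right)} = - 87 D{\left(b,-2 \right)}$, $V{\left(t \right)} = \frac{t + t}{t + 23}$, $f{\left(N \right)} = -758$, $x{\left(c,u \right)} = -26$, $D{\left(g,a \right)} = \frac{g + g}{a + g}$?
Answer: $\frac{174}{8809} \approx 0.019753$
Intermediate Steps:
$D{\left(g,a \right)} = \frac{2 g}{a + g}$
$V{\left(t \right)} = \frac{2 t}{23 + t}$
$W{\left(b \right)} = - \frac{174 b}{-2 + b}$ ($W{\left(b \right)} = - 87 \frac{2 b}{-2 + b} = - \frac{174 b}{-2 + b}$)
$F = -766$ ($F = -8 - 758 = -766$)
$\frac{W{\left(V{\left(-2 \right)} \right)}}{F} = \frac{\left(-174\right) 2 \left(-2\right) \frac{1}{23 - 2} \frac{1}{-2 + 2 \left(-2\right) \frac{1}{23 - 2}}}{-766} = - \frac{174 \cdot 2 \left(-2\right) \frac{1}{21}}{-2 + 2 \left(-2\right) \frac{1}{21}} \left(- \frac{1}{766}\right) = \left(-174\right) \left(- \frac{4}{21}\right) \frac{1}{-2 - \frac{4}{21}} \left(- \frac{1}{766}\right) = \left(-174\right) \left(- \frac{4}{21}\right) \frac{1}{- \frac{46}{21}} \left(- \frac{1}{766}\right) = \left(-174\right) \left(- \frac{4}{21}\right) \left(- \frac{21}{46}\right) \left(- \frac{1}{766}\right) = \left(- \frac{348}{23}\right) \left(- \frac{1}{766}\right) = \frac{174}{8809}$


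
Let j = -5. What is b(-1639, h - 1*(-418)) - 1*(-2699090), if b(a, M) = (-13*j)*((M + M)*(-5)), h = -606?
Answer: 2821290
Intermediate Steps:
b(a, M) = -650*M (b(a, M) = (-13*(-5))*((M + M)*(-5)) = 65*((2*M)*(-5)) = 65*(-10*M) = -650*M)
b(-1639, h - 1*(-418)) - 1*(-2699090) = -650*(-606 - 1*(-418)) - 1*(-2699090) = -650*(-606 + 418) + 2699090 = -650*(-188) + 2699090 = 122200 + 2699090 = 2821290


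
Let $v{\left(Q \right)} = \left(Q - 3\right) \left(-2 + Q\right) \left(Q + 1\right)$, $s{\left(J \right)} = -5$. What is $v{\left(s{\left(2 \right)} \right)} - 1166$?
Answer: $-1390$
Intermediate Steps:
$v{\left(Q \right)} = \left(1 + Q\right) \left(-3 + Q\right) \left(-2 + Q\right)$ ($v{\left(Q \right)} = \left(-3 + Q\right) \left(-2 + Q\right) \left(1 + Q\right) = \left(1 + Q\right) \left(-3 + Q\right) \left(-2 + Q\right)$)
$v{\left(s{\left(2 \right)} \right)} - 1166 = \left(6 - 5 + \left(-5\right)^{3} - 4 \left(-5\right)^{2}\right) - 1166 = \left(6 - 5 - 125 - 100\right) - 1166 = -224 - 1166 = -1390$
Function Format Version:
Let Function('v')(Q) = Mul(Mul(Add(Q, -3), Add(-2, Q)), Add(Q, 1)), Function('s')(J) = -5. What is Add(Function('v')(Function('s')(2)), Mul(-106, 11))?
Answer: -1390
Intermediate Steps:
Function('v')(Q) = Mul(Add(1, Q), Add(-3, Q), Add(-2, Q)) (Function('v')(Q) = Mul(Mul(Add(-3, Q), Add(-2, Q)), Add(1, Q)) = Mul(Add(1, Q), Add(-3, Q), Add(-2, Q)))
Add(Function('v')(Function('s')(2)), Mul(-106, 11)) = Add(Add(6, -5, Pow(-5, 3), Mul(-4, Pow(-5, 2))), Mul(-106, 11)) = Add(Add(6, -5, -125, Mul(-4, 25)), -1166) = Add(Add(6, -5, -125, -100), -1166) = Add(-224, -1166) = -1390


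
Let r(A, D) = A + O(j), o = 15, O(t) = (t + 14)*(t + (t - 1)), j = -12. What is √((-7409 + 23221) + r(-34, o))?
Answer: 4*√983 ≈ 125.41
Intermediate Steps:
O(t) = (-1 + 2*t)*(14 + t) (O(t) = (14 + t)*(t + (-1 + t)) = (14 + t)*(-1 + 2*t) = (-1 + 2*t)*(14 + t))
r(A, D) = -50 + A (r(A, D) = A + (-14 + 2*(-12)² + 27*(-12)) = A + (-14 + 2*144 - 324) = A + (-14 + 288 - 324) = A - 50 = -50 + A)
√((-7409 + 23221) + r(-34, o)) = √((-7409 + 23221) + (-50 - 34)) = √(15812 - 84) = √15728 = 4*√983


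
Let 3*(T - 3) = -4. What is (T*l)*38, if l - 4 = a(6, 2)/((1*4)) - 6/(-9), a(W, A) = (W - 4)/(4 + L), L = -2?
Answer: 5605/18 ≈ 311.39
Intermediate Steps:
a(W, A) = -2 + W/2 (a(W, A) = (W - 4)/(4 - 2) = (-4 + W)/2 = (-4 + W)*(½) = -2 + W/2)
T = 5/3 (T = 3 + (⅓)*(-4) = 3 - 4/3 = 5/3 ≈ 1.6667)
l = 59/12 (l = 4 + ((-2 + (½)*6)/((1*4)) - 6/(-9)) = 4 + ((-2 + 3)/4 - 6*(-⅑)) = 4 + (1*(¼) + ⅔) = 4 + (¼ + ⅔) = 4 + 11/12 = 59/12 ≈ 4.9167)
(T*l)*38 = ((5/3)*(59/12))*38 = (295/36)*38 = 5605/18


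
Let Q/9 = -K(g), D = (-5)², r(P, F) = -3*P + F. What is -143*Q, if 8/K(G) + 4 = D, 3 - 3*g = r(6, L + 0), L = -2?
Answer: 3432/7 ≈ 490.29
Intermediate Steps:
r(P, F) = F - 3*P
D = 25
g = 23/3 (g = 1 - ((-2 + 0) - 3*6)/3 = 1 - (-2 - 18)/3 = 1 - ⅓*(-20) = 1 + 20/3 = 23/3 ≈ 7.6667)
K(G) = 8/21 (K(G) = 8/(-4 + 25) = 8/21)
Q = -24/7 (Q = 9*(-1*8/21) = 9*(-8/21) = -24/7 ≈ -3.4286)
-143*Q = -143*(-24/7) = 3432/7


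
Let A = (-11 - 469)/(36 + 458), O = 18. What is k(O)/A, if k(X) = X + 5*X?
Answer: -2223/20 ≈ -111.15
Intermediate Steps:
A = -240/247 (A = -480/494 = -480*1/494 = -240/247 ≈ -0.97166)
k(X) = 6*X
k(O)/A = (6*18)/(-240/247) = 108*(-247/240) = -2223/20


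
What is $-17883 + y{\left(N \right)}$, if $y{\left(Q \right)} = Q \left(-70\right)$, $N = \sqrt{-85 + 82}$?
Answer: $-17883 - 70 i \sqrt{3} \approx -17883.0 - 121.24 i$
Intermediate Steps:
$N = i \sqrt{3}$ ($N = \sqrt{-3} = i \sqrt{3} \approx 1.732 i$)
$y{\left(Q \right)} = - 70 Q$
$-17883 + y{\left(N \right)} = -17883 - 70 i \sqrt{3}$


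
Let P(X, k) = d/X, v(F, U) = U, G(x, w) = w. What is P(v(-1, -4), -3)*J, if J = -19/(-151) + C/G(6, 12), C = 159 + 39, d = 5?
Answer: -25105/1208 ≈ -20.782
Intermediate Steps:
P(X, k) = 5/X
C = 198
J = 5021/302 (J = -19/(-151) + 198/12 = -19*(-1/151) + 198*(1/12) = 19/151 + 33/2 = 5021/302 ≈ 16.626)
P(v(-1, -4), -3)*J = (5/(-4))*(5021/302) = (5*(-¼))*(5021/302) = -5/4*5021/302 = -25105/1208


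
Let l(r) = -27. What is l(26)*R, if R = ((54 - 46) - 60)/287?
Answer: 1404/287 ≈ 4.8920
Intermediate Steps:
R = -52/287 (R = (8 - 60)*(1/287) = -52*1/287 = -52/287 ≈ -0.18118)
l(26)*R = -27*(-52/287) = 1404/287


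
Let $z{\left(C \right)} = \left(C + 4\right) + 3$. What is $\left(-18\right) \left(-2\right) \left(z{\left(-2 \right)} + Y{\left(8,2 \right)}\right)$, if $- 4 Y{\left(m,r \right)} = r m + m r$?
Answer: $-108$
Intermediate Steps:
$z{\left(C \right)} = 7 + C$ ($z{\left(C \right)} = \left(4 + C\right) + 3 = 7 + C$)
$Y{\left(m,r \right)} = - \frac{m r}{2}$ ($Y{\left(m,r \right)} = - \frac{r m + m r}{4} = - \frac{m r + m r}{4} = - \frac{2 m r}{4} = - \frac{m r}{2}$)
$\left(-18\right) \left(-2\right) \left(z{\left(-2 \right)} + Y{\left(8,2 \right)}\right) = \left(-18\right) \left(-2\right) \left(\left(7 - 2\right) - 4 \cdot 2\right) = 36 \left(5 - 8\right) = 36 \left(-3\right) = -108$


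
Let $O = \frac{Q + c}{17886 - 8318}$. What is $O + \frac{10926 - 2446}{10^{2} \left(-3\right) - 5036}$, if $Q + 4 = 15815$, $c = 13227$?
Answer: $\frac{200571}{138736} \approx 1.4457$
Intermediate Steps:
$Q = 15811$ ($Q = -4 + 15815 = 15811$)
$O = \frac{14519}{4784}$ ($O = \frac{15811 + 13227}{17886 - 8318} = \frac{29038}{9568} = 29038 \cdot \frac{1}{9568} = \frac{14519}{4784} \approx 3.0349$)
$O + \frac{10926 - 2446}{10^{2} \left(-3\right) - 5036} = \frac{14519}{4784} + \frac{10926 - 2446}{10^{2} \left(-3\right) - 5036} = \frac{14519}{4784} + \frac{8480}{100 \left(-3\right) - 5036} = \frac{14519}{4784} + \frac{8480}{-300 - 5036} = \frac{14519}{4784} + \frac{8480}{-5336} = \frac{14519}{4784} + 8480 \left(- \frac{1}{5336}\right) = \frac{14519}{4784} - \frac{1060}{667} = \frac{200571}{138736}$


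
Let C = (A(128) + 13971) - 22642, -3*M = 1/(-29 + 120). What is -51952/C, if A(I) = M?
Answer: 886431/147949 ≈ 5.9915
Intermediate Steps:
M = -1/273 (M = -1/(3*(-29 + 120)) = -1/3/91 = -1/3*1/91 = -1/273 ≈ -0.0036630)
A(I) = -1/273
C = -2367184/273 (C = (-1/273 + 13971) - 22642 = 3814082/273 - 22642 = -2367184/273 ≈ -8671.0)
-51952/C = -51952/(-2367184/273) = -51952*(-273/2367184) = 886431/147949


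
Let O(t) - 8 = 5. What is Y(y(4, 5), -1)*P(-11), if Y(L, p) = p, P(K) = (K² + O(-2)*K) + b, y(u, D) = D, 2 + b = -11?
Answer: 35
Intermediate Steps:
b = -13 (b = -2 - 11 = -13)
O(t) = 13 (O(t) = 8 + 5 = 13)
P(K) = -13 + K² + 13*K (P(K) = (K² + 13*K) - 13 = -13 + K² + 13*K)
Y(y(4, 5), -1)*P(-11) = -(-13 + (-11)² + 13*(-11)) = -(-13 + 121 - 143) = -1*(-35) = 35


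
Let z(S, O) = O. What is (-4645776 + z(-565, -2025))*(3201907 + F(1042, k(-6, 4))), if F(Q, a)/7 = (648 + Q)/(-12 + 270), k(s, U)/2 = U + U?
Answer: -639927705844106/43 ≈ -1.4882e+13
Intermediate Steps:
k(s, U) = 4*U (k(s, U) = 2*(U + U) = 2*(2*U) = 4*U)
F(Q, a) = 756/43 + 7*Q/258 (F(Q, a) = 7*((648 + Q)/(-12 + 270)) = 7*((648 + Q)/258) = 7*((648 + Q)*(1/258)) = 7*(108/43 + Q/258) = 756/43 + 7*Q/258)
(-4645776 + z(-565, -2025))*(3201907 + F(1042, k(-6, 4))) = (-4645776 - 2025)*(3201907 + (756/43 + (7/258)*1042)) = -4647801*(3201907 + (756/43 + 3647/129)) = -4647801*(3201907 + 5915/129) = -4647801*413051918/129 = -639927705844106/43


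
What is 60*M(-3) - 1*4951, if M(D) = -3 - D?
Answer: -4951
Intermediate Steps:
60*M(-3) - 1*4951 = 60*(-3 - 1*(-3)) - 1*4951 = 60*(-3 + 3) - 4951 = 60*0 - 4951 = 0 - 4951 = -4951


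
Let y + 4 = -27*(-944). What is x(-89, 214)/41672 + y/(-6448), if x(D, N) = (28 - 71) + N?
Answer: -66304165/16793816 ≈ -3.9481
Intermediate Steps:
y = 25484 (y = -4 - 27*(-944) = -4 + 25488 = 25484)
x(D, N) = -43 + N
x(-89, 214)/41672 + y/(-6448) = (-43 + 214)/41672 + 25484/(-6448) = 171*(1/41672) + 25484*(-1/6448) = 171/41672 - 6371/1612 = -66304165/16793816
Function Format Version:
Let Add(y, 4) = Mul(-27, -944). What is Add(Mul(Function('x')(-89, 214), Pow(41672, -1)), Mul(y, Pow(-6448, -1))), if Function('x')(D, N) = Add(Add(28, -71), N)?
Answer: Rational(-66304165, 16793816) ≈ -3.9481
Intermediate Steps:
y = 25484 (y = Add(-4, Mul(-27, -944)) = Add(-4, 25488) = 25484)
Function('x')(D, N) = Add(-43, N)
Add(Mul(Function('x')(-89, 214), Pow(41672, -1)), Mul(y, Pow(-6448, -1))) = Add(Mul(Add(-43, 214), Pow(41672, -1)), Mul(25484, Pow(-6448, -1))) = Add(Mul(171, Rational(1, 41672)), Mul(25484, Rational(-1, 6448))) = Add(Rational(171, 41672), Rational(-6371, 1612)) = Rational(-66304165, 16793816)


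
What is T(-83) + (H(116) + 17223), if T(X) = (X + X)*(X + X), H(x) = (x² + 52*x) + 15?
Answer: 64282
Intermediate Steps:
H(x) = 15 + x² + 52*x
T(X) = 4*X² (T(X) = (2*X)*(2*X) = 4*X²)
T(-83) + (H(116) + 17223) = 4*(-83)² + ((15 + 116² + 52*116) + 17223) = 4*6889 + ((15 + 13456 + 6032) + 17223) = 27556 + (19503 + 17223) = 27556 + 36726 = 64282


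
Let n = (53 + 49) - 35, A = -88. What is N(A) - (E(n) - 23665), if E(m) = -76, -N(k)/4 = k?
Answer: 24093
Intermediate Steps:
N(k) = -4*k
n = 67 (n = 102 - 35 = 67)
N(A) - (E(n) - 23665) = -4*(-88) - (-76 - 23665) = 352 - 1*(-23741) = 352 + 23741 = 24093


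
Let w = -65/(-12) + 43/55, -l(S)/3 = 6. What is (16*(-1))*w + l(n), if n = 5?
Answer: -19334/165 ≈ -117.18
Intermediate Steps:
l(S) = -18 (l(S) = -3*6 = -18)
w = 4091/660 (w = -65*(-1/12) + 43*(1/55) = 65/12 + 43/55 = 4091/660 ≈ 6.1985)
(16*(-1))*w + l(n) = (16*(-1))*(4091/660) - 18 = -16*4091/660 - 18 = -16364/165 - 18 = -19334/165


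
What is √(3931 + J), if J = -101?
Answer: √3830 ≈ 61.887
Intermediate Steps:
√(3931 + J) = √(3931 - 101) = √3830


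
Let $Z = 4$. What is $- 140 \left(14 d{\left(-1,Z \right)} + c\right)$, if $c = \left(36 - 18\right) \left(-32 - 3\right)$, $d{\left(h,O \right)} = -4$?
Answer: $96040$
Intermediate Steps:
$c = -630$ ($c = 18 \left(-35\right) = -630$)
$- 140 \left(14 d{\left(-1,Z \right)} + c\right) = - 140 \left(14 \left(-4\right) - 630\right) = - 140 \left(-56 - 630\right) = \left(-140\right) \left(-686\right) = 96040$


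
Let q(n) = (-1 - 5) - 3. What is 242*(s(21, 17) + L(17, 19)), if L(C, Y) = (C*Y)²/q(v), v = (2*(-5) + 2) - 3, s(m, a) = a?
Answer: -25210592/9 ≈ -2.8012e+6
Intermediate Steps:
v = -11 (v = (-10 + 2) - 3 = -8 - 3 = -11)
q(n) = -9 (q(n) = -6 - 3 = -9)
L(C, Y) = -C²*Y²/9 (L(C, Y) = (C*Y)²/(-9) = (C²*Y²)*(-⅑) = -C²*Y²/9)
242*(s(21, 17) + L(17, 19)) = 242*(17 - ⅑*17²*19²) = 242*(17 - ⅑*289*361) = 242*(17 - 104329/9) = 242*(-104176/9) = -25210592/9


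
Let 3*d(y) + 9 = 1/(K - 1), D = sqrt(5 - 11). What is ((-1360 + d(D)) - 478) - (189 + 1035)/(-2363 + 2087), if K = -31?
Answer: -4055159/2208 ≈ -1836.6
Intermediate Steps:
D = I*sqrt(6) (D = sqrt(-6) = I*sqrt(6) ≈ 2.4495*I)
d(y) = -289/96 (d(y) = -3 + 1/(3*(-31 - 1)) = -3 + (1/3)/(-32) = -3 + (1/3)*(-1/32) = -3 - 1/96 = -289/96)
((-1360 + d(D)) - 478) - (189 + 1035)/(-2363 + 2087) = ((-1360 - 289/96) - 478) - (189 + 1035)/(-2363 + 2087) = (-130849/96 - 478) - 1224/(-276) = -176737/96 - 1224*(-1)/276 = -176737/96 - 1*(-102/23) = -176737/96 + 102/23 = -4055159/2208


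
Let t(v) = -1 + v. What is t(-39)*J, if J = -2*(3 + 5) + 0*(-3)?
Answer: 640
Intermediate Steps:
J = -16 (J = -2*8 + 0 = -16 + 0 = -16)
t(-39)*J = (-1 - 39)*(-16) = -40*(-16) = 640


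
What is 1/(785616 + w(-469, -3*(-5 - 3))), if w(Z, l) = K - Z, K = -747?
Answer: 1/785338 ≈ 1.2733e-6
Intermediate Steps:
w(Z, l) = -747 - Z
1/(785616 + w(-469, -3*(-5 - 3))) = 1/(785616 + (-747 - 1*(-469))) = 1/(785616 + (-747 + 469)) = 1/(785616 - 278) = 1/785338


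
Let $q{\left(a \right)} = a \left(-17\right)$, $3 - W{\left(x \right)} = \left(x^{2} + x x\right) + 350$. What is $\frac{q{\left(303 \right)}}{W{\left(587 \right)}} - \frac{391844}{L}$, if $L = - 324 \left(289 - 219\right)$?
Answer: $\frac{13514369251}{781875990} \approx 17.285$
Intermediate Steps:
$W{\left(x \right)} = -347 - 2 x^{2}$ ($W{\left(x \right)} = 3 - \left(\left(x^{2} + x x\right) + 350\right) = 3 - \left(\left(x^{2} + x^{2}\right) + 350\right) = 3 - \left(2 x^{2} + 350\right) = 3 - \left(350 + 2 x^{2}\right) = -347 - 2 x^{2}$)
$q{\left(a \right)} = - 17 a$
$L = -22680$ ($L = \left(-324\right) 70 = -22680$)
$\frac{q{\left(303 \right)}}{W{\left(587 \right)}} - \frac{391844}{L} = \frac{\left(-17\right) 303}{-347 - 2 \cdot 587^{2}} - \frac{391844}{-22680} = - \frac{5151}{-347 - 689138} - - \frac{97961}{5670} = - \frac{5151}{-347 - 689138} + \frac{97961}{5670} = - \frac{5151}{-689485} + \frac{97961}{5670} = \left(-5151\right) \left(- \frac{1}{689485}\right) + \frac{97961}{5670} = \frac{5151}{689485} + \frac{97961}{5670} = \frac{13514369251}{781875990}$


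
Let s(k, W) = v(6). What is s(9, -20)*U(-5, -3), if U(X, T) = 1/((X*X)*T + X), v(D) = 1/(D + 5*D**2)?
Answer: -1/14880 ≈ -6.7204e-5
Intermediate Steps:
s(k, W) = 1/186 (s(k, W) = 1/(6*(1 + 5*6)) = 1/(6*(1 + 30)) = (1/6)/31 = (1/6)*(1/31) = 1/186)
U(X, T) = 1/(X + T*X**2) (U(X, T) = 1/(X**2*T + X) = 1/(T*X**2 + X) = 1/(X + T*X**2))
s(9, -20)*U(-5, -3) = (1/((-5)*(1 - 3*(-5))))/186 = (-1/(5*(1 + 15)))/186 = (-1/5/16)/186 = (-1/5*1/16)/186 = (1/186)*(-1/80) = -1/14880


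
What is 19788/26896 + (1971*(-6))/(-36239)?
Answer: 258792357/243671036 ≈ 1.0621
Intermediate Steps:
19788/26896 + (1971*(-6))/(-36239) = 19788*(1/26896) - 11826*(-1/36239) = 4947/6724 + 11826/36239 = 258792357/243671036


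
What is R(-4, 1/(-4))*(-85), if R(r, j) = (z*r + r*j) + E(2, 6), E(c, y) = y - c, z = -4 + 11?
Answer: 1955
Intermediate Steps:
z = 7
R(r, j) = 4 + 7*r + j*r (R(r, j) = (7*r + r*j) + (6 - 1*2) = (7*r + j*r) + (6 - 2) = (7*r + j*r) + 4 = 4 + 7*r + j*r)
R(-4, 1/(-4))*(-85) = (4 + 7*(-4) - 4/(-4))*(-85) = (4 - 28 - 1/4*(-4))*(-85) = (4 - 28 + 1)*(-85) = -23*(-85) = 1955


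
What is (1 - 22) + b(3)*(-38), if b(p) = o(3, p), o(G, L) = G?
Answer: -135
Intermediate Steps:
b(p) = 3
(1 - 22) + b(3)*(-38) = (1 - 22) + 3*(-38) = -21 - 114 = -135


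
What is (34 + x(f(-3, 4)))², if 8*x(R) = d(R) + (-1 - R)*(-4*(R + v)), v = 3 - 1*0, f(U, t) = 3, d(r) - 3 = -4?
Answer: 134689/64 ≈ 2104.5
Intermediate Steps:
d(r) = -1 (d(r) = 3 - 4 = -1)
v = 3 (v = 3 + 0 = 3)
x(R) = -⅛ + (-1 - R)*(-12 - 4*R)/8 (x(R) = (-1 + (-1 - R)*(-4*(R + 3)))/8 = (-1 + (-1 - R)*(-4*(3 + R)))/8 = (-1 + (-1 - R)*(-12 - 4*R))/8 = -⅛ + (-1 - R)*(-12 - 4*R)/8)
(34 + x(f(-3, 4)))² = (34 + (11/8 + (½)*3² + 2*3))² = (34 + (11/8 + (½)*9 + 6))² = (34 + (11/8 + 9/2 + 6))² = (34 + 95/8)² = (367/8)² = 134689/64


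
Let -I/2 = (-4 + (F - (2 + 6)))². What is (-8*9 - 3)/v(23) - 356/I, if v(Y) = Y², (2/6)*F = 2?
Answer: 45731/9522 ≈ 4.8027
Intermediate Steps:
F = 6 (F = 3*2 = 6)
I = -72 (I = -2*(-4 + (6 - (2 + 6)))² = -2*(-4 + (6 - 1*8))² = -2*(-4 + (6 - 8))² = -2*(-4 - 2)² = -2*(-6)² = -2*36 = -72)
(-8*9 - 3)/v(23) - 356/I = (-8*9 - 3)/(23²) - 356/(-72) = (-72 - 3)/529 - 356*(-1/72) = -75*1/529 + 89/18 = -75/529 + 89/18 = 45731/9522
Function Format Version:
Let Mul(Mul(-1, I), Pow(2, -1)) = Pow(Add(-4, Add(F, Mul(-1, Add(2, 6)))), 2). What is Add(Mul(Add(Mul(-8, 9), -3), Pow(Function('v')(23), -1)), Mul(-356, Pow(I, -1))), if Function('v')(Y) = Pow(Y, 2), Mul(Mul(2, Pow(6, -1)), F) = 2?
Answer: Rational(45731, 9522) ≈ 4.8027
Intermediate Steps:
F = 6 (F = Mul(3, 2) = 6)
I = -72 (I = Mul(-2, Pow(Add(-4, Add(6, Mul(-1, Add(2, 6)))), 2)) = Mul(-2, Pow(Add(-4, Add(6, Mul(-1, 8))), 2)) = Mul(-2, Pow(Add(-4, Add(6, -8)), 2)) = Mul(-2, Pow(Add(-4, -2), 2)) = Mul(-2, Pow(-6, 2)) = Mul(-2, 36) = -72)
Add(Mul(Add(Mul(-8, 9), -3), Pow(Function('v')(23), -1)), Mul(-356, Pow(I, -1))) = Add(Mul(Add(Mul(-8, 9), -3), Pow(Pow(23, 2), -1)), Mul(-356, Pow(-72, -1))) = Add(Mul(Add(-72, -3), Pow(529, -1)), Mul(-356, Rational(-1, 72))) = Add(Mul(-75, Rational(1, 529)), Rational(89, 18)) = Add(Rational(-75, 529), Rational(89, 18)) = Rational(45731, 9522)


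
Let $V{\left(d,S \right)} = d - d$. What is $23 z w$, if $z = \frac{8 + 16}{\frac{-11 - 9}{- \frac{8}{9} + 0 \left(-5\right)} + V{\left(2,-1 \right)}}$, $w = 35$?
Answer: $\frac{2576}{3} \approx 858.67$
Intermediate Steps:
$V{\left(d,S \right)} = 0$
$z = \frac{16}{15}$ ($z = \frac{8 + 16}{\frac{-11 - 9}{- \frac{8}{9} + 0 \left(-5\right)} + 0} = \frac{24}{- \frac{20}{\left(-8\right) \frac{1}{9} + 0} + 0} = \frac{24}{- \frac{20}{- \frac{8}{9} + 0} + 0} = \frac{24}{- \frac{20}{- \frac{8}{9}} + 0} = \frac{24}{\left(-20\right) \left(- \frac{9}{8}\right) + 0} = \frac{24}{\frac{45}{2} + 0} = \frac{24}{\frac{45}{2}} = 24 \cdot \frac{2}{45} = \frac{16}{15} \approx 1.0667$)
$23 z w = 23 \cdot \frac{16}{15} \cdot 35 = \frac{368}{15} \cdot 35 = \frac{2576}{3}$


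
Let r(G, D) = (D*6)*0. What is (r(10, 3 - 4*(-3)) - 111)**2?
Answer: 12321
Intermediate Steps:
r(G, D) = 0 (r(G, D) = (6*D)*0 = 0)
(r(10, 3 - 4*(-3)) - 111)**2 = (0 - 111)**2 = (-111)**2 = 12321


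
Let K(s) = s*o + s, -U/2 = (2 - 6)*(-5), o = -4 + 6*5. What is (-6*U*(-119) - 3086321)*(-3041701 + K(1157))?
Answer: 9377230885022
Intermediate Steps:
o = 26 (o = -4 + 30 = 26)
U = -40 (U = -2*(2 - 6)*(-5) = -(-8)*(-5) = -2*20 = -40)
K(s) = 27*s (K(s) = s*26 + s = 26*s + s = 27*s)
(-6*U*(-119) - 3086321)*(-3041701 + K(1157)) = (-6*(-40)*(-119) - 3086321)*(-3041701 + 27*1157) = (240*(-119) - 3086321)*(-3041701 + 31239) = (-28560 - 3086321)*(-3010462) = -3114881*(-3010462) = 9377230885022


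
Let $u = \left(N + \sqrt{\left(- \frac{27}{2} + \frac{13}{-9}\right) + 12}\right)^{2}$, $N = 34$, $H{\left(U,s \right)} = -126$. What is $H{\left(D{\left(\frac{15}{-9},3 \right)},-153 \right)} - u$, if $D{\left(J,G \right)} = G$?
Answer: $- \frac{23023}{18} - \frac{34 i \sqrt{106}}{3} \approx -1279.1 - 116.68 i$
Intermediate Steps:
$u = \left(34 + \frac{i \sqrt{106}}{6}\right)^{2}$ ($u = \left(34 + \sqrt{\left(- \frac{27}{2} + \frac{13}{-9}\right) + 12}\right)^{2} = \left(34 + \sqrt{\left(\left(-27\right) \frac{1}{2} + 13 \left(- \frac{1}{9}\right)\right) + 12}\right)^{2} = \left(34 + \sqrt{\left(- \frac{27}{2} - \frac{13}{9}\right) + 12}\right)^{2} = \left(34 + \sqrt{- \frac{269}{18} + 12}\right)^{2} = \left(34 + \sqrt{- \frac{53}{18}}\right)^{2} = \left(34 + \frac{i \sqrt{106}}{6}\right)^{2} \approx 1153.1 + 116.68 i$)
$H{\left(D{\left(\frac{15}{-9},3 \right)},-153 \right)} - u = -126 - \left(\frac{20755}{18} + \frac{34 i \sqrt{106}}{3}\right) = - \frac{23023}{18} - \frac{34 i \sqrt{106}}{3}$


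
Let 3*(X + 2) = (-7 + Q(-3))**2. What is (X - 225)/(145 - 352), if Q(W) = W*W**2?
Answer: -475/621 ≈ -0.76490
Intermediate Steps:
Q(W) = W**3
X = 1150/3 (X = -2 + (-7 + (-3)**3)**2/3 = -2 + (-7 - 27)**2/3 = -2 + (1/3)*(-34)**2 = -2 + (1/3)*1156 = -2 + 1156/3 = 1150/3 ≈ 383.33)
(X - 225)/(145 - 352) = (1150/3 - 225)/(145 - 352) = (475/3)/(-207) = (475/3)*(-1/207) = -475/621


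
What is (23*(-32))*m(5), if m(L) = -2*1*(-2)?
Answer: -2944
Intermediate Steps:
m(L) = 4 (m(L) = -2*(-2) = 4)
(23*(-32))*m(5) = (23*(-32))*4 = -736*4 = -2944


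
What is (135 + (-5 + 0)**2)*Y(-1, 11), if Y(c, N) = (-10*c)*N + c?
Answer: 17440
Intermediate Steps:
Y(c, N) = c - 10*N*c (Y(c, N) = -10*N*c + c = c - 10*N*c)
(135 + (-5 + 0)**2)*Y(-1, 11) = (135 + (-5 + 0)**2)*(-(1 - 10*11)) = (135 + (-5)**2)*(-(1 - 110)) = (135 + 25)*(-1*(-109)) = 160*109 = 17440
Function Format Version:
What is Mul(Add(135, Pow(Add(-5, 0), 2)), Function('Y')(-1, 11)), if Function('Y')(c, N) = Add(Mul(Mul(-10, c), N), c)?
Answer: 17440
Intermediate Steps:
Function('Y')(c, N) = Add(c, Mul(-10, N, c)) (Function('Y')(c, N) = Add(Mul(-10, N, c), c) = Add(c, Mul(-10, N, c)))
Mul(Add(135, Pow(Add(-5, 0), 2)), Function('Y')(-1, 11)) = Mul(Add(135, Pow(Add(-5, 0), 2)), Mul(-1, Add(1, Mul(-10, 11)))) = Mul(Add(135, Pow(-5, 2)), Mul(-1, Add(1, -110))) = Mul(Add(135, 25), Mul(-1, -109)) = Mul(160, 109) = 17440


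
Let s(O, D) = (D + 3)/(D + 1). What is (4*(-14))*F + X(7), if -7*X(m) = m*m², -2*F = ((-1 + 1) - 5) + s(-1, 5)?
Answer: -455/3 ≈ -151.67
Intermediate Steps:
s(O, D) = (3 + D)/(1 + D)
F = 11/6 (F = -(((-1 + 1) - 5) + (3 + 5)/(1 + 5))/2 = -((0 - 5) + 8/6)/2 = -(-5 + (⅙)*8)/2 = -(-5 + 4/3)/2 = -½*(-11/3) = 11/6 ≈ 1.8333)
X(m) = -m³/7 (X(m) = -m*m²/7 = -m³/7)
(4*(-14))*F + X(7) = (4*(-14))*(11/6) - ⅐*7³ = -56*11/6 - ⅐*343 = -308/3 - 49 = -455/3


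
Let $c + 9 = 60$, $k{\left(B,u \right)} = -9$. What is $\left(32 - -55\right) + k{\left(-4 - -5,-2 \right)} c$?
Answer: $-372$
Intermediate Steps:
$c = 51$ ($c = -9 + 60 = 51$)
$\left(32 - -55\right) + k{\left(-4 - -5,-2 \right)} c = \left(32 - -55\right) - 459 = \left(32 + 55\right) - 459 = 87 - 459 = -372$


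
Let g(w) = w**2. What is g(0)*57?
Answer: 0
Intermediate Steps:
g(0)*57 = 0**2*57 = 0*57 = 0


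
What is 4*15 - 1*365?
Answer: -305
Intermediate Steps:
4*15 - 1*365 = 60 - 365 = -305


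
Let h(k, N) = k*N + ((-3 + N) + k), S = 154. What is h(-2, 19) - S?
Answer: -178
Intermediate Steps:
h(k, N) = -3 + N + k + N*k (h(k, N) = N*k + (-3 + N + k) = -3 + N + k + N*k)
h(-2, 19) - S = (-3 + 19 - 2 + 19*(-2)) - 1*154 = (-3 + 19 - 2 - 38) - 154 = -24 - 154 = -178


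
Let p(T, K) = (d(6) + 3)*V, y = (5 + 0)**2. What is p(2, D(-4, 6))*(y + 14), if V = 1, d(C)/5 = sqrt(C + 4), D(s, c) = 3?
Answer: 117 + 195*sqrt(10) ≈ 733.64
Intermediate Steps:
d(C) = 5*sqrt(4 + C) (d(C) = 5*sqrt(C + 4) = 5*sqrt(4 + C))
y = 25 (y = 5**2 = 25)
p(T, K) = 3 + 5*sqrt(10) (p(T, K) = (5*sqrt(4 + 6) + 3)*1 = (5*sqrt(10) + 3)*1 = (3 + 5*sqrt(10))*1 = 3 + 5*sqrt(10))
p(2, D(-4, 6))*(y + 14) = (3 + 5*sqrt(10))*(25 + 14) = (3 + 5*sqrt(10))*39 = 117 + 195*sqrt(10)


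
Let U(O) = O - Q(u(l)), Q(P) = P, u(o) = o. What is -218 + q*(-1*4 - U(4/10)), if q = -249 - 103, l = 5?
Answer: -2146/5 ≈ -429.20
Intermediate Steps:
U(O) = -5 + O (U(O) = O - 1*5 = O - 5 = -5 + O)
q = -352
-218 + q*(-1*4 - U(4/10)) = -218 - 352*(-1*4 - (-5 + 4/10)) = -218 - 352*(-4 - (-5 + 4*(1/10))) = -218 - 352*(-4 - (-5 + 2/5)) = -218 - 352*(-4 - 1*(-23/5)) = -218 - 352*(-4 + 23/5) = -218 - 352*3/5 = -218 - 1056/5 = -2146/5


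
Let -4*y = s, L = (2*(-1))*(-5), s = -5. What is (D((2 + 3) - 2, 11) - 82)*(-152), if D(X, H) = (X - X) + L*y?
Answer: 10564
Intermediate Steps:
L = 10 (L = -2*(-5) = 10)
y = 5/4 (y = -¼*(-5) = 5/4 ≈ 1.2500)
D(X, H) = 25/2 (D(X, H) = (X - X) + 10*(5/4) = 0 + 25/2 = 25/2)
(D((2 + 3) - 2, 11) - 82)*(-152) = (25/2 - 82)*(-152) = -139/2*(-152) = 10564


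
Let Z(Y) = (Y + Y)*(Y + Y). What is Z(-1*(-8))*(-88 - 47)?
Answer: -34560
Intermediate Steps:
Z(Y) = 4*Y**2 (Z(Y) = (2*Y)*(2*Y) = 4*Y**2)
Z(-1*(-8))*(-88 - 47) = (4*(-1*(-8))**2)*(-88 - 47) = (4*8**2)*(-135) = (4*64)*(-135) = 256*(-135) = -34560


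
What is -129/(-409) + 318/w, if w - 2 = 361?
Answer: 58963/49489 ≈ 1.1914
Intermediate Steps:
w = 363 (w = 2 + 361 = 363)
-129/(-409) + 318/w = -129/(-409) + 318/363 = -129*(-1/409) + 318*(1/363) = 129/409 + 106/121 = 58963/49489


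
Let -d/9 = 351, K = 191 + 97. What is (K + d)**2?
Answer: 8242641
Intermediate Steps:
K = 288
d = -3159 (d = -9*351 = -3159)
(K + d)**2 = (288 - 3159)**2 = (-2871)**2 = 8242641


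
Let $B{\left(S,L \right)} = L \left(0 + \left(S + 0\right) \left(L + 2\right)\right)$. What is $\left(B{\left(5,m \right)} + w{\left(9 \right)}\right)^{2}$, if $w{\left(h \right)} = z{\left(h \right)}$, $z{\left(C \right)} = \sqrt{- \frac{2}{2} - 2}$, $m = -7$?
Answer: $30622 + 350 i \sqrt{3} \approx 30622.0 + 606.22 i$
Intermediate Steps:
$z{\left(C \right)} = i \sqrt{3}$ ($z{\left(C \right)} = \sqrt{\left(-2\right) \frac{1}{2} - 2} = \sqrt{-1 - 2} = \sqrt{-3} = i \sqrt{3}$)
$B{\left(S,L \right)} = L S \left(2 + L\right)$ ($B{\left(S,L \right)} = L \left(0 + S \left(2 + L\right)\right) = L S \left(2 + L\right)$)
$w{\left(h \right)} = i \sqrt{3}$
$\left(B{\left(5,m \right)} + w{\left(9 \right)}\right)^{2} = \left(\left(-7\right) 5 \left(2 - 7\right) + i \sqrt{3}\right)^{2} = \left(\left(-7\right) 5 \left(-5\right) + i \sqrt{3}\right)^{2} = \left(175 + i \sqrt{3}\right)^{2}$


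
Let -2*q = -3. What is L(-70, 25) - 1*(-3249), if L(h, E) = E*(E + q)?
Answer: 7823/2 ≈ 3911.5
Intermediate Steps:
q = 3/2 (q = -½*(-3) = 3/2 ≈ 1.5000)
L(h, E) = E*(3/2 + E) (L(h, E) = E*(E + 3/2) = E*(3/2 + E))
L(-70, 25) - 1*(-3249) = (½)*25*(3 + 2*25) - 1*(-3249) = (½)*25*(3 + 50) + 3249 = (½)*25*53 + 3249 = 1325/2 + 3249 = 7823/2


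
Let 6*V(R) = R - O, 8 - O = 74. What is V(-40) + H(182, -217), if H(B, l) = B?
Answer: 559/3 ≈ 186.33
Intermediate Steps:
O = -66 (O = 8 - 1*74 = 8 - 74 = -66)
V(R) = 11 + R/6 (V(R) = (R - 1*(-66))/6 = (R + 66)/6 = (66 + R)/6 = 11 + R/6)
V(-40) + H(182, -217) = (11 + (1/6)*(-40)) + 182 = (11 - 20/3) + 182 = 13/3 + 182 = 559/3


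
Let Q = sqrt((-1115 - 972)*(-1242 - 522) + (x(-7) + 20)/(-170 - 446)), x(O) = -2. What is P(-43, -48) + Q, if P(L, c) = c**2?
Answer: 2304 + 3*sqrt(9701077155)/154 ≈ 4222.7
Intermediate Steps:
Q = 3*sqrt(9701077155)/154 (Q = sqrt((-1115 - 972)*(-1242 - 522) + (-2 + 20)/(-170 - 446)) = sqrt(-2087*(-1764) + 18/(-616)) = sqrt(3681468 + 18*(-1/616)) = sqrt(3681468 - 9/308) = sqrt(1133892135/308) = 3*sqrt(9701077155)/154 ≈ 1918.7)
P(-43, -48) + Q = (-48)**2 + 3*sqrt(9701077155)/154 = 2304 + 3*sqrt(9701077155)/154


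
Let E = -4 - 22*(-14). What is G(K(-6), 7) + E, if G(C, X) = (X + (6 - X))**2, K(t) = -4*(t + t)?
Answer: 340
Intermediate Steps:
K(t) = -8*t
G(C, X) = 36 (G(C, X) = 6**2 = 36)
E = 304 (E = -4 + 308 = 304)
G(K(-6), 7) + E = 36 + 304 = 340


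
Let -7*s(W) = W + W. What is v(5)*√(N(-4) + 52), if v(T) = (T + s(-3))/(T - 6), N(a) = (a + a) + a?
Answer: -82*√10/7 ≈ -37.044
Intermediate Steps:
s(W) = -2*W/7 (s(W) = -(W + W)/7 = -2*W/7)
N(a) = 3*a (N(a) = 2*a + a = 3*a)
v(T) = (6/7 + T)/(-6 + T) (v(T) = (T - 2/7*(-3))/(T - 6) = (T + 6/7)/(-6 + T) = (6/7 + T)/(-6 + T))
v(5)*√(N(-4) + 52) = ((6/7 + 5)/(-6 + 5))*√(3*(-4) + 52) = ((41/7)/(-1))*√(-12 + 52) = (-1*41/7)*√40 = -82*√10/7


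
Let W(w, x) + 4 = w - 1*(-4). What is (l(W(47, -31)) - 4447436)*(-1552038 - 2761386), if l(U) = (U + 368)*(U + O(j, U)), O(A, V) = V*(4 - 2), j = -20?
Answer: 18931277175504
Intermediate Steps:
O(A, V) = 2*V (O(A, V) = V*2 = 2*V)
W(w, x) = w (W(w, x) = -4 + (w - 1*(-4)) = -4 + (w + 4) = -4 + (4 + w) = w)
l(U) = 3*U*(368 + U) (l(U) = (U + 368)*(U + 2*U) = (368 + U)*(3*U) = 3*U*(368 + U))
(l(W(47, -31)) - 4447436)*(-1552038 - 2761386) = (3*47*(368 + 47) - 4447436)*(-1552038 - 2761386) = (3*47*415 - 4447436)*(-4313424) = (58515 - 4447436)*(-4313424) = -4388921*(-4313424) = 18931277175504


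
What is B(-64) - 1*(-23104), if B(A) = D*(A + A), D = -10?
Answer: 24384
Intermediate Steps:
B(A) = -20*A (B(A) = -10*(A + A) = -20*A)
B(-64) - 1*(-23104) = -20*(-64) - 1*(-23104) = 1280 + 23104 = 24384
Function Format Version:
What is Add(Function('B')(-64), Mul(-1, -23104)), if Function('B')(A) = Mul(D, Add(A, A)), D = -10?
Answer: 24384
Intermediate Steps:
Function('B')(A) = Mul(-20, A) (Function('B')(A) = Mul(-10, Add(A, A)) = Mul(-10, Mul(2, A)) = Mul(-20, A))
Add(Function('B')(-64), Mul(-1, -23104)) = Add(Mul(-20, -64), Mul(-1, -23104)) = Add(1280, 23104) = 24384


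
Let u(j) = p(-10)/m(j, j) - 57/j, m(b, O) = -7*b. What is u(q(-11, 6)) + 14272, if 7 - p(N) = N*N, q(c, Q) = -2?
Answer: 100057/7 ≈ 14294.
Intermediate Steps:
p(N) = 7 - N² (p(N) = 7 - N*N = 7 - N²)
u(j) = -306/(7*j) (u(j) = (7 - 1*(-10)²)/((-7*j)) - 57/j = (7 - 1*100)*(-1/(7*j)) - 57/j = (7 - 100)*(-1/(7*j)) - 57/j = -(-93)/(7*j) - 57/j = 93/(7*j) - 57/j = -306/(7*j))
u(q(-11, 6)) + 14272 = -306/7/(-2) + 14272 = -306/7*(-½) + 14272 = 153/7 + 14272 = 100057/7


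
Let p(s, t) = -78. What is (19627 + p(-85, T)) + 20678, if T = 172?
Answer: 40227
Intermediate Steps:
(19627 + p(-85, T)) + 20678 = (19627 - 78) + 20678 = 19549 + 20678 = 40227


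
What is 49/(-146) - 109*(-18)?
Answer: 286403/146 ≈ 1961.7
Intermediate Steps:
49/(-146) - 109*(-18) = 49*(-1/146) + 1962 = -49/146 + 1962 = 286403/146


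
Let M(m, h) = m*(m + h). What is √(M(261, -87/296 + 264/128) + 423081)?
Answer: 21*√24420407/148 ≈ 701.19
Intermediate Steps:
M(m, h) = m*(h + m)
√(M(261, -87/296 + 264/128) + 423081) = √(261*((-87/296 + 264/128) + 261) + 423081) = √(261*((-87*1/296 + 264*(1/128)) + 261) + 423081) = √(261*((-87/296 + 33/16) + 261) + 423081) = √(261*(1047/592 + 261) + 423081) = √(261*(155559/592) + 423081) = √(40600899/592 + 423081) = √(291064851/592) = 21*√24420407/148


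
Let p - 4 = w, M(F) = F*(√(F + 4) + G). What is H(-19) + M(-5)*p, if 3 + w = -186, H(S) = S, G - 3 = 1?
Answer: 3681 + 925*I ≈ 3681.0 + 925.0*I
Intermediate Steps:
G = 4 (G = 3 + 1 = 4)
M(F) = F*(4 + √(4 + F)) (M(F) = F*(√(F + 4) + 4) = F*(√(4 + F) + 4) = F*(4 + √(4 + F)))
w = -189 (w = -3 - 186 = -189)
p = -185 (p = 4 - 189 = -185)
H(-19) + M(-5)*p = -19 - 5*(4 + √(4 - 5))*(-185) = -19 - 5*(4 + √(-1))*(-185) = -19 - 5*(4 + I)*(-185) = -19 + (-20 - 5*I)*(-185) = -19 + (3700 + 925*I) = 3681 + 925*I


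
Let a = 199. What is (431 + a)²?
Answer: 396900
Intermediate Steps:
(431 + a)² = (431 + 199)² = 630² = 396900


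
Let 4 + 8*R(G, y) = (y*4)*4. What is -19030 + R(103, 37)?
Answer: -37913/2 ≈ -18957.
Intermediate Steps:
R(G, y) = -½ + 2*y (R(G, y) = -½ + ((y*4)*4)/8 = -½ + ((4*y)*4)/8 = -½ + (16*y)/8 = -½ + 2*y)
-19030 + R(103, 37) = -19030 + (-½ + 2*37) = -19030 + (-½ + 74) = -19030 + 147/2 = -37913/2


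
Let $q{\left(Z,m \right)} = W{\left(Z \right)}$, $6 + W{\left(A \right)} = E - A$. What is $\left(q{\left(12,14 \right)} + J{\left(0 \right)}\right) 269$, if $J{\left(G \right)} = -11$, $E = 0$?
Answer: $-7801$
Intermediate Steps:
$W{\left(A \right)} = -6 - A$ ($W{\left(A \right)} = -6 + \left(0 - A\right) = -6 - A$)
$q{\left(Z,m \right)} = -6 - Z$
$\left(q{\left(12,14 \right)} + J{\left(0 \right)}\right) 269 = \left(\left(-6 - 12\right) - 11\right) 269 = \left(-18 - 11\right) 269 = \left(-29\right) 269 = -7801$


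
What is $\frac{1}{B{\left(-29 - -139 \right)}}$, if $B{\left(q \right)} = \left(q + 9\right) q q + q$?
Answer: $\frac{1}{1440010} \approx 6.9444 \cdot 10^{-7}$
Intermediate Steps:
$B{\left(q \right)} = q + q^{2} \left(9 + q\right)$ ($B{\left(q \right)} = \left(9 + q\right) q q + q = q \left(9 + q\right) q + q = q^{2} \left(9 + q\right) + q = q + q^{2} \left(9 + q\right)$)
$\frac{1}{B{\left(-29 - -139 \right)}} = \frac{1}{\left(-29 - -139\right) \left(1 + \left(-29 - -139\right)^{2} + 9 \left(-29 - -139\right)\right)} = \frac{1}{\left(-29 + 139\right) \left(1 + \left(-29 + 139\right)^{2} + 9 \left(-29 + 139\right)\right)} = \frac{1}{110 \left(1 + 110^{2} + 9 \cdot 110\right)} = \frac{1}{110 \left(1 + 12100 + 990\right)} = \frac{1}{110 \cdot 13091} = \frac{1}{1440010}$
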